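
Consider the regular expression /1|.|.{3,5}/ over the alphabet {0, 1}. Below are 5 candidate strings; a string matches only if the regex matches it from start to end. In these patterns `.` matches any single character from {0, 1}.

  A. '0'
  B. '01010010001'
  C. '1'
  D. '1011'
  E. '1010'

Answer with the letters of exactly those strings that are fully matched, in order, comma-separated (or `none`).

A, C, D, E

A. '0' → match
B. '01010010001' → no match
C. '1' → match
D. '1011' → match
E. '1010' → match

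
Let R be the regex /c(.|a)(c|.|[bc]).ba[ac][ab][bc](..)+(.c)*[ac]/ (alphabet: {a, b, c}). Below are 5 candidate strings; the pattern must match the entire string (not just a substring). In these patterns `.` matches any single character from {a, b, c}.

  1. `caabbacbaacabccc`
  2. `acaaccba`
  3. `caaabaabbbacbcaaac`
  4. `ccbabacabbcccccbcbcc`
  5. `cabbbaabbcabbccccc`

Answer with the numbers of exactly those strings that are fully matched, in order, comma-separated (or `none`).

1 → no match
2 → no match — must start with `c`
3 → match
4 → match
5 → match

3, 4, 5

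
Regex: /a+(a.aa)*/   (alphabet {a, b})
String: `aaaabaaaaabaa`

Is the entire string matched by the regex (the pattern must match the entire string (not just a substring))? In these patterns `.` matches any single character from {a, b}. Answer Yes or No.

No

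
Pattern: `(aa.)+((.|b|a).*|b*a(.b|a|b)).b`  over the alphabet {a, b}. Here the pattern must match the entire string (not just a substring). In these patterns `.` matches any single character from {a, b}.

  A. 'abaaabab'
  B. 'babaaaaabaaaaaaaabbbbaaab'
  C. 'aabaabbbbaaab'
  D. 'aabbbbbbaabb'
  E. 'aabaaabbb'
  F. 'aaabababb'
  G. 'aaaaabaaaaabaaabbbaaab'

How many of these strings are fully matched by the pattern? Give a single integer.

A → no match — must start with 'aa'
B → no match — must start with 'aa'
C → match
D → match
E → match
F → match
G → match
Total matched: 5

5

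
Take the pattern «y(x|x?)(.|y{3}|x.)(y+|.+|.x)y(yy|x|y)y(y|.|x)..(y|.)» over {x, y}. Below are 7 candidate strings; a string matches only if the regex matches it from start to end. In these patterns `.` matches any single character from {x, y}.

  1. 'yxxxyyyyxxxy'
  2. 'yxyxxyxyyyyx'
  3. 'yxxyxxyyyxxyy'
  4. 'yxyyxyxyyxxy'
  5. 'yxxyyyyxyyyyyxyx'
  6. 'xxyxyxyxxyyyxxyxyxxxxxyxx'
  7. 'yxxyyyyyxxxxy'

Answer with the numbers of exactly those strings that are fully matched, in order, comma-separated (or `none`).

1, 2, 3, 4, 5

1 → match
2 → match
3 → match
4 → match
5 → match
6 → no match — must start with 'y'
7 → no match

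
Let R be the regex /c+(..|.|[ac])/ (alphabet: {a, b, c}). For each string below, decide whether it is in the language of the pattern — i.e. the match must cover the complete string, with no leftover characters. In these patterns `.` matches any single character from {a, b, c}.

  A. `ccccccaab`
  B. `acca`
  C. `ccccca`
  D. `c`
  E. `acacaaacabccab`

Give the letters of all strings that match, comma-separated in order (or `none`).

A. `ccccccaab` → no match
B. `acca` → no match — must start with `c`
C. `ccccca` → match
D. `c` → no match
E → no match — must start with `c`

C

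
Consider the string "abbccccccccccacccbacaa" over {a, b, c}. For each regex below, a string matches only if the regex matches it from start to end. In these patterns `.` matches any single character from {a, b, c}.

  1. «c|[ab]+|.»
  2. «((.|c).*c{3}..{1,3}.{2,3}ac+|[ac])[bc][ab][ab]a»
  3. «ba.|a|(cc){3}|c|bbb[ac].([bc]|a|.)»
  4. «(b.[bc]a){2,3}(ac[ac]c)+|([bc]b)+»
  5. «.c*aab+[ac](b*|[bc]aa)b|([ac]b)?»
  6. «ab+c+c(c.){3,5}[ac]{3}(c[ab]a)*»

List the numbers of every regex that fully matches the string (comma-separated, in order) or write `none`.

1 → no match
2 → no match
3 → no match
4 → no match
5 → no match
6 → match

6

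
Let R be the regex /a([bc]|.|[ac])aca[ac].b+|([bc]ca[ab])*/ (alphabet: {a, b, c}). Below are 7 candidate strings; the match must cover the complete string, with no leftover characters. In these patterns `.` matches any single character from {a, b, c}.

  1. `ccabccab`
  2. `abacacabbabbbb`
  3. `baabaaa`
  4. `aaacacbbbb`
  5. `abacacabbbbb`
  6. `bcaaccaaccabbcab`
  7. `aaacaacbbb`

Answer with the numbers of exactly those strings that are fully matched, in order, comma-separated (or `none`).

1 → match
2 → no match
3 → no match
4 → match
5 → match
6 → match
7 → match

1, 4, 5, 6, 7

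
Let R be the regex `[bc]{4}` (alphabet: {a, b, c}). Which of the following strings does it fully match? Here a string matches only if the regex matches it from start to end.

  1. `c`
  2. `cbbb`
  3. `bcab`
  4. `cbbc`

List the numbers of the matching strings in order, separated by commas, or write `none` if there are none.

1. `c` → no match
2. `cbbb` → match
3. `bcab` → no match
4. `cbbc` → match

2, 4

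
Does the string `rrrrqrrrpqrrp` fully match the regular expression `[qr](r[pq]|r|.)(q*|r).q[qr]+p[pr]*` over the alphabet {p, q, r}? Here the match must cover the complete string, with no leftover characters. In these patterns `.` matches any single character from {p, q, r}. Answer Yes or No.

No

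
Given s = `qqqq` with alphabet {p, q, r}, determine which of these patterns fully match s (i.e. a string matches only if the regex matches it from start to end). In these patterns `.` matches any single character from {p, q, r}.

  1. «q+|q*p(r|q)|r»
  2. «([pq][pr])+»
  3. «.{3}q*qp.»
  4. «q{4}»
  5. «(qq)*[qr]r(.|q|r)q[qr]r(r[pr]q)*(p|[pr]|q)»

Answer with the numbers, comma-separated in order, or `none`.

1 → match
2 → no match
3 → no match
4 → match
5 → no match

1, 4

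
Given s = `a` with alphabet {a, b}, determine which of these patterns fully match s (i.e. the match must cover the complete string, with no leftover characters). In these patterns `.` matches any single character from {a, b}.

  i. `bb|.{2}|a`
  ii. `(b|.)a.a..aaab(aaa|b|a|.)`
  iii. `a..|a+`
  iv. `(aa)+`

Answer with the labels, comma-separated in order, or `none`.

i, iii

i → match
ii → no match
iii → match
iv → no match — must start with `aa`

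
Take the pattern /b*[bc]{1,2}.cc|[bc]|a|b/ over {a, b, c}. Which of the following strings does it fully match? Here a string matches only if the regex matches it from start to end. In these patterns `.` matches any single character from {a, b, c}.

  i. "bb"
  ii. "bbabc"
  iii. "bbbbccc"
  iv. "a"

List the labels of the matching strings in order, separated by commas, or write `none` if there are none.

i → no match
ii → no match
iii → match
iv → match

iii, iv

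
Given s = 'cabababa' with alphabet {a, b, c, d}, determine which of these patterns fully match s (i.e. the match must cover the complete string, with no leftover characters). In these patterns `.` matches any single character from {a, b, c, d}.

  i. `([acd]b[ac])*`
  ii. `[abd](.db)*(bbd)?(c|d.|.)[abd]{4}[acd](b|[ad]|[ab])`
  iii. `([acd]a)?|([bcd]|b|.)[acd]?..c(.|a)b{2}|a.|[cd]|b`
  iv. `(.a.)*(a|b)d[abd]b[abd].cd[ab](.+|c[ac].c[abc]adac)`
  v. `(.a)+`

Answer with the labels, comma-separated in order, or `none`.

v

i → no match
ii → no match
iii → no match
iv → no match
v → match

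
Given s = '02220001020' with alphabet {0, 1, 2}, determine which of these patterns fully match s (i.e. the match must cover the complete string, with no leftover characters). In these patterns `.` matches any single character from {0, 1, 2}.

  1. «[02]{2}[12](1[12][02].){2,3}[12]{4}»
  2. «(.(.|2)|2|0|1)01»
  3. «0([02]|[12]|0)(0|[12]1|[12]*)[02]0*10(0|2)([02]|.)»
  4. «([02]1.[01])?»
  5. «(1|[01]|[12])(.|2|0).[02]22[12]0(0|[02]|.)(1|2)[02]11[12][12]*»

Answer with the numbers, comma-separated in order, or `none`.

3

1 → no match
2 → no match — must end with '01'
3 → match
4 → no match
5 → no match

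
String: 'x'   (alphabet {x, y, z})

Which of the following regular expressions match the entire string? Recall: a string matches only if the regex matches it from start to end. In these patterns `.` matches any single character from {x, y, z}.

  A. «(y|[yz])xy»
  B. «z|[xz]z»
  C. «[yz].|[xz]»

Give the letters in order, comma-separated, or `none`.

C

A → no match — must end with 'xy'
B → no match — must end with 'z'
C → match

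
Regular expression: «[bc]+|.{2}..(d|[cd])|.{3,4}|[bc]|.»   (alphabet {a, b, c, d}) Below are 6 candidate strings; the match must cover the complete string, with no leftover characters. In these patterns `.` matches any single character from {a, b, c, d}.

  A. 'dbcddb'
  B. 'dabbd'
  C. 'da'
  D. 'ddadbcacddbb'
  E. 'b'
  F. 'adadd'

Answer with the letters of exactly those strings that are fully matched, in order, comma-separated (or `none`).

A → no match
B → match
C → no match
D → no match
E → match
F → match

B, E, F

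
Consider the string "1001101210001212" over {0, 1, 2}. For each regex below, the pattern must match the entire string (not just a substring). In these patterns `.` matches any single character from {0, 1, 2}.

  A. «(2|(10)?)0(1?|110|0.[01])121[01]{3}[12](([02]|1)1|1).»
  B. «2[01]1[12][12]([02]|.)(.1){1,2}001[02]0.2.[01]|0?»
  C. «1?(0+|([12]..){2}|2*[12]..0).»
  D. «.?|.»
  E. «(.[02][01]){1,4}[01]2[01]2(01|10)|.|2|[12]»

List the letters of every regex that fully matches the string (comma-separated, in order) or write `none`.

A → match
B → no match
C → no match
D → no match
E → no match

A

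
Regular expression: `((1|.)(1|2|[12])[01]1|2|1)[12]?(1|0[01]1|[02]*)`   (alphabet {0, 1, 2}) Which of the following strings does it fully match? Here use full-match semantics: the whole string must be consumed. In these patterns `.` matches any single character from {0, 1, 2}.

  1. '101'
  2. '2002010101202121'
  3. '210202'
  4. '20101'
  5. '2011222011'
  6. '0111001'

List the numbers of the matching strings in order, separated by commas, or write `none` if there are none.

1 → no match
2 → no match
3 → match
4 → no match
5 → no match
6 → match

3, 6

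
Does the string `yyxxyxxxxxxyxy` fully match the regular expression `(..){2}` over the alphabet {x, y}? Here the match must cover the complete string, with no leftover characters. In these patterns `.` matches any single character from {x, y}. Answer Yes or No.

No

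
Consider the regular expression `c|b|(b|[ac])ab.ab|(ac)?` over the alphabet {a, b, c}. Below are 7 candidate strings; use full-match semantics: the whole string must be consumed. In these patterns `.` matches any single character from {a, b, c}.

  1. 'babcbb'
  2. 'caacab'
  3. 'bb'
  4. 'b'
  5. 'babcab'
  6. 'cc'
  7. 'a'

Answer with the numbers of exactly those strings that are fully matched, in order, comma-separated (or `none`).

1 → no match
2 → no match
3 → no match
4 → match
5 → match
6 → no match
7 → no match

4, 5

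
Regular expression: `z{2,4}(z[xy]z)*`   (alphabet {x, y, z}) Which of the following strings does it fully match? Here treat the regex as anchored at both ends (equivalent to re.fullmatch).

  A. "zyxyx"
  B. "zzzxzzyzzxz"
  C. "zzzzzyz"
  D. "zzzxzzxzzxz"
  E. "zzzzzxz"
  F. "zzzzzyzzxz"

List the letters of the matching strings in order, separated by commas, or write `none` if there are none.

B, C, D, E, F

A → no match
B → match
C → match
D → match
E → match
F → match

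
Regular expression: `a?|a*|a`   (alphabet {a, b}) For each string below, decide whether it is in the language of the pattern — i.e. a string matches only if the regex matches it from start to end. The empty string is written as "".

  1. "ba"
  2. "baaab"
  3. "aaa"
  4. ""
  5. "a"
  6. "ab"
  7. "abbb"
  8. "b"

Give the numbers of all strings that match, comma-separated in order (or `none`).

1 → no match
2 → no match
3 → match
4 → match
5 → match
6 → no match
7 → no match
8 → no match

3, 4, 5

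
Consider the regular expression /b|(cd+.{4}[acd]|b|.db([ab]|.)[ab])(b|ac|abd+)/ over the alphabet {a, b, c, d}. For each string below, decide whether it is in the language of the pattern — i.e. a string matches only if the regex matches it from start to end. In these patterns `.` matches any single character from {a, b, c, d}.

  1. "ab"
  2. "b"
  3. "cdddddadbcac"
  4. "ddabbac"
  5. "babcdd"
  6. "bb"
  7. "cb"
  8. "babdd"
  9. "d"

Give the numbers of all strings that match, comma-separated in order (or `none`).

2, 3, 6, 8

1 → no match
2 → match
3 → match
4 → no match
5 → no match
6 → match
7 → no match
8 → match
9 → no match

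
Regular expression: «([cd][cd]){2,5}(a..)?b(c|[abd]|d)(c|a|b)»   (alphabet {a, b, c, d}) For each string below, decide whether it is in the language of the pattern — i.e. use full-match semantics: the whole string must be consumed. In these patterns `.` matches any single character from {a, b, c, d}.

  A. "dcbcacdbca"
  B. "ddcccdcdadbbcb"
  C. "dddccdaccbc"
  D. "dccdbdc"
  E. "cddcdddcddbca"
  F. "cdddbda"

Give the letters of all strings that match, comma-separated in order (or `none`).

A → no match
B → match
C → no match
D → match
E → match
F → match

B, D, E, F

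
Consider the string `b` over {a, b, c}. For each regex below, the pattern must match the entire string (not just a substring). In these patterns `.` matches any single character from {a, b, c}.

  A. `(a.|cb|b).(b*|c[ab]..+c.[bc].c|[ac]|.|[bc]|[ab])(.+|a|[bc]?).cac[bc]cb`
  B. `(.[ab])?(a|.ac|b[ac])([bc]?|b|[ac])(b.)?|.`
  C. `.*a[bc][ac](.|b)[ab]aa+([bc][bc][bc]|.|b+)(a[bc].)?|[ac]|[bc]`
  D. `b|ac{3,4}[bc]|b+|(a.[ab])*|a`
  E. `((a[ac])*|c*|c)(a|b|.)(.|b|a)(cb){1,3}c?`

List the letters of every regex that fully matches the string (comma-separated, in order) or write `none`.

A → no match — must end with `cb`
B → match
C → match
D → match
E → no match

B, C, D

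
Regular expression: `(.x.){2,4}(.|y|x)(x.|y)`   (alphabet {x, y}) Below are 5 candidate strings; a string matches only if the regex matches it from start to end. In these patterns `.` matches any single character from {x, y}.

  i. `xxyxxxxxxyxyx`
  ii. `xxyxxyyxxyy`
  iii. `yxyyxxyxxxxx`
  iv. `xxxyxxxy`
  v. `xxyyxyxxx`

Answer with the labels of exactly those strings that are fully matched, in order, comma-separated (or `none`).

i → no match
ii → match
iii → match
iv → match
v → match

ii, iii, iv, v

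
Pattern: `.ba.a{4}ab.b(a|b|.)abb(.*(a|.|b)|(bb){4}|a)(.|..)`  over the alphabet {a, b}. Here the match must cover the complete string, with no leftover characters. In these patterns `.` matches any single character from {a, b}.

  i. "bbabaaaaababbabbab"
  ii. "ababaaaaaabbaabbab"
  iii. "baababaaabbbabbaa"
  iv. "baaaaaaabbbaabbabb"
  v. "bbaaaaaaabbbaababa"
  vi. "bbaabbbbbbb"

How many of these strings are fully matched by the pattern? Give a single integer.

i → match
ii → no match
iii → no match
iv → no match
v → no match
vi → no match
Total matched: 1

1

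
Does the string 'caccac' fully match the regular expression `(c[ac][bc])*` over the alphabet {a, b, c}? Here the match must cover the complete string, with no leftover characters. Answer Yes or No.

Yes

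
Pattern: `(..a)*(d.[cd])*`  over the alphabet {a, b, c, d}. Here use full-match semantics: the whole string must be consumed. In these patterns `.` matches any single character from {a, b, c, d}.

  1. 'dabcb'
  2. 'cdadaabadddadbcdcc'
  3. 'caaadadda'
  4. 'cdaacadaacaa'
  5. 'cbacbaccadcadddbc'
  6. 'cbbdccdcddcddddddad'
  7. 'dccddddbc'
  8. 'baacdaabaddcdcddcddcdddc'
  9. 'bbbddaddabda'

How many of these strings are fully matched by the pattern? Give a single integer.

4

1 → no match
2 → no match
3 → match
4 → match
5 → no match
6 → no match
7 → match
8 → match
9 → no match
Total matched: 4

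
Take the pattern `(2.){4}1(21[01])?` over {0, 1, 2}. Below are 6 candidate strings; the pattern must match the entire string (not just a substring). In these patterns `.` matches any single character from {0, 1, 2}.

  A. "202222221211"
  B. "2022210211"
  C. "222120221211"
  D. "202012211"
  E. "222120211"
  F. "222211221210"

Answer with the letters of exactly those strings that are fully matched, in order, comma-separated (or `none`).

A → match
B → no match
C → match
D → no match
E → match
F → no match

A, C, E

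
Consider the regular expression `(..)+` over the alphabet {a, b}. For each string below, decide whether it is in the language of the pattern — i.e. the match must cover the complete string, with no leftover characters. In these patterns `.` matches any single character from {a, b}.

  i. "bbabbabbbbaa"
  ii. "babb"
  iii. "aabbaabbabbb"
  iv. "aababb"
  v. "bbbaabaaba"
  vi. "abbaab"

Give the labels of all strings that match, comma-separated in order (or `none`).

i, ii, iii, iv, v, vi

i → match
ii → match
iii → match
iv → match
v → match
vi → match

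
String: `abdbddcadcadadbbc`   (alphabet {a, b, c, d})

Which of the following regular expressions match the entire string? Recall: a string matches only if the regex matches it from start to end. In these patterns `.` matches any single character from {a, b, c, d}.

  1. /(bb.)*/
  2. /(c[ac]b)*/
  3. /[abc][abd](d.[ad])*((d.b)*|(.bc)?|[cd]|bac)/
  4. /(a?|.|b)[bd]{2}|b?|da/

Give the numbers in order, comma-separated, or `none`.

1 → no match
2 → no match
3 → match
4 → no match

3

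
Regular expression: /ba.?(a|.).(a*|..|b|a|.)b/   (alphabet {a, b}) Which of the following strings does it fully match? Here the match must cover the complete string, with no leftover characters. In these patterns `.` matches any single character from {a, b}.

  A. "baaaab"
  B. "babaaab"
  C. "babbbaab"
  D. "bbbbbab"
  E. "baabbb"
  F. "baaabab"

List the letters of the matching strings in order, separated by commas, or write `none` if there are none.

A → match
B → match
C → match
D → no match — must start with "ba"
E → match
F → match

A, B, C, E, F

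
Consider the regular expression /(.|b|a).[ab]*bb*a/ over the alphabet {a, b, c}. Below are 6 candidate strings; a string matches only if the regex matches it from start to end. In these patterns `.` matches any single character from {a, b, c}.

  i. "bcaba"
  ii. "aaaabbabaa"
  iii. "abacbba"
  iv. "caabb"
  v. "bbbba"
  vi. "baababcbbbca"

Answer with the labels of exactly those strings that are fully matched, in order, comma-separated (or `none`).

i, v

i → match
ii → no match
iii → no match
iv → no match — must end with "a"
v → match
vi → no match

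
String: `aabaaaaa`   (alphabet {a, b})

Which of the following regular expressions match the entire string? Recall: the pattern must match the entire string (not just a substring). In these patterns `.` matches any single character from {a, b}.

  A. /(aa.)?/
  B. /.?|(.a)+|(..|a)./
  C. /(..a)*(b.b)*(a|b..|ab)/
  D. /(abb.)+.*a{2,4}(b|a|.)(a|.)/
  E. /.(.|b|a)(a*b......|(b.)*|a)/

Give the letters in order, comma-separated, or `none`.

A → no match
B → match
C → no match
D → no match — must start with `abb`
E → no match

B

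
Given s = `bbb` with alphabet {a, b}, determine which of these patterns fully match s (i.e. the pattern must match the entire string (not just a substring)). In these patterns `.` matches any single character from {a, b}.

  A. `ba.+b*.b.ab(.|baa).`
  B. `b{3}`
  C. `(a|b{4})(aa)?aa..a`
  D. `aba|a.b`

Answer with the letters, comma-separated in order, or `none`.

B

A → no match — must start with `ba`
B → match
C → no match — must end with `a`
D → no match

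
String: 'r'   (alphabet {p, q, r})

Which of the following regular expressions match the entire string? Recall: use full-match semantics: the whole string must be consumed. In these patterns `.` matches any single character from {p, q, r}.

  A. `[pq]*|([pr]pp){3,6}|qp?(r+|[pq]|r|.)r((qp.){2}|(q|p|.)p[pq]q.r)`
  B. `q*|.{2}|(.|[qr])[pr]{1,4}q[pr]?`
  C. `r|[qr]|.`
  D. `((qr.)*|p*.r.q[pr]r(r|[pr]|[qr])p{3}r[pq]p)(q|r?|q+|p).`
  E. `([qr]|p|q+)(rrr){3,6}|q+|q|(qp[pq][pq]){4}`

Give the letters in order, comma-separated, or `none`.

A → no match
B → no match
C → match
D → match
E → no match

C, D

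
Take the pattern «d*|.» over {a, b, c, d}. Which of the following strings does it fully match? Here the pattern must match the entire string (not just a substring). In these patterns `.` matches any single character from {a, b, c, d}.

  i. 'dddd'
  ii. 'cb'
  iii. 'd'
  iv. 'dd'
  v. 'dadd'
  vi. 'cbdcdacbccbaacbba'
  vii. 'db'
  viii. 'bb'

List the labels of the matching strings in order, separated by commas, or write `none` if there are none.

i, iii, iv

i → match
ii → no match
iii → match
iv → match
v → no match
vi → no match
vii → no match
viii → no match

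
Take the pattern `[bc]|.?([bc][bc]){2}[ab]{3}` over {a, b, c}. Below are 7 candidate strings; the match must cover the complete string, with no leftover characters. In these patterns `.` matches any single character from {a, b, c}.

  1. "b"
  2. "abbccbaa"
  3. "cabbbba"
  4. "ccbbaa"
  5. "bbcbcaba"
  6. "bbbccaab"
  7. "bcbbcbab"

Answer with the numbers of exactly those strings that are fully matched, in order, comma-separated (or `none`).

1, 2, 5, 6, 7

1 → match
2 → match
3 → no match
4 → no match
5 → match
6 → match
7 → match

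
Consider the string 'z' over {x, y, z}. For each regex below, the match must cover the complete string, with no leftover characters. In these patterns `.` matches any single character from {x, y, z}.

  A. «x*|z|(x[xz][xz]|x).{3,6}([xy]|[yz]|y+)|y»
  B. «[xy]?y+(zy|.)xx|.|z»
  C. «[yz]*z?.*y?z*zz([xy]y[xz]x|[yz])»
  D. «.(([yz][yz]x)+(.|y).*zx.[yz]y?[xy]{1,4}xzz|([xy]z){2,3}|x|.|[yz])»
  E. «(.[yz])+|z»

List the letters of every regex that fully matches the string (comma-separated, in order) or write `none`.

A → match
B → match
C → no match
D → no match
E → match

A, B, E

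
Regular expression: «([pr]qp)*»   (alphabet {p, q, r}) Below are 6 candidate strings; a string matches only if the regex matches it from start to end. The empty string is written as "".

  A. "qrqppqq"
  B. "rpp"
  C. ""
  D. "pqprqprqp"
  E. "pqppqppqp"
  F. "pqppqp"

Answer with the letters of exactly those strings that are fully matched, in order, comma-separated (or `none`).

C, D, E, F

A → no match
B → no match
C → match
D → match
E → match
F → match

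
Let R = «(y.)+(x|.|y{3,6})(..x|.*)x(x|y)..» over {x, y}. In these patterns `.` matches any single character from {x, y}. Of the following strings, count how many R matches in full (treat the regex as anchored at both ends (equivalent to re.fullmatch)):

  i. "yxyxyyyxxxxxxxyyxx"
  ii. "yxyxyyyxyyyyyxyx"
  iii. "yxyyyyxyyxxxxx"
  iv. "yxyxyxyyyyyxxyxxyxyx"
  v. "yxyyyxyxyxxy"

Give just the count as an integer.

i → no match
ii → no match
iii → match
iv → no match
v → no match
Total matched: 1

1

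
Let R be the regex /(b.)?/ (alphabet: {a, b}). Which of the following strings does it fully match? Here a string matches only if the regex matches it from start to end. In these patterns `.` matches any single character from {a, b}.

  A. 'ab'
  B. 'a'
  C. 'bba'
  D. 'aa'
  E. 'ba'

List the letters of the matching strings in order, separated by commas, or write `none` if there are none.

E

A → no match
B → no match
C → no match
D → no match
E → match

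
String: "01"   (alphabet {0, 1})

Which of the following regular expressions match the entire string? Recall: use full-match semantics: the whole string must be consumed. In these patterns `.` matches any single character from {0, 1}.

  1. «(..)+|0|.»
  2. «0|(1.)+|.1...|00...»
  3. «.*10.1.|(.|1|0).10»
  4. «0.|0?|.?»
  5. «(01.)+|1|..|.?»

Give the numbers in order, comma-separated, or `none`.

1, 4, 5

1 → match
2 → no match
3 → no match
4 → match
5 → match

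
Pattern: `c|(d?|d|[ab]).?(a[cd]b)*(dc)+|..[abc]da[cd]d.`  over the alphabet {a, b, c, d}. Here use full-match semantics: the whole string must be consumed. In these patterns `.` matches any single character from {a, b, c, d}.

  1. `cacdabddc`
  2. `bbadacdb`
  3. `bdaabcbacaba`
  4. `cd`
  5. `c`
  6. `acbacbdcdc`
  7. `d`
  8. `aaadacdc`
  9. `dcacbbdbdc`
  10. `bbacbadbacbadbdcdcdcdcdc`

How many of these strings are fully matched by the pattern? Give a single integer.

1 → no match
2 → match
3 → no match
4 → no match
5 → match
6 → match
7 → no match
8 → match
9 → no match
10 → match
Total matched: 5

5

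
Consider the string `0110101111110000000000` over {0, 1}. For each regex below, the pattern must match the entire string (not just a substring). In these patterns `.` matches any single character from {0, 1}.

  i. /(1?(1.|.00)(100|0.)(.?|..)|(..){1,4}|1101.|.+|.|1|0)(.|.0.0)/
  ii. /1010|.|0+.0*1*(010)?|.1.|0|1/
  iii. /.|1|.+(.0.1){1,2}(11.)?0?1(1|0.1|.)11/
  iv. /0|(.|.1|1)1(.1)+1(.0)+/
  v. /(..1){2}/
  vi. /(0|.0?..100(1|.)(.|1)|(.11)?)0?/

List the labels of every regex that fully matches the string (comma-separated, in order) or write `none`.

i, iv

i → match
ii → no match
iii → no match
iv → match
v → no match — must end with `1`
vi → no match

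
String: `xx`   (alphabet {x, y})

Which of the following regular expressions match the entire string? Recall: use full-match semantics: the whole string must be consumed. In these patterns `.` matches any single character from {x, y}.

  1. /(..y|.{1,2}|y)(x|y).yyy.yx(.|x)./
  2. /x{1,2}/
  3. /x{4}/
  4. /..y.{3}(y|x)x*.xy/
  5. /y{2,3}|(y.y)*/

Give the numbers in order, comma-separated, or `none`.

1 → no match
2 → match
3 → no match
4 → no match — must end with `xy`
5 → no match

2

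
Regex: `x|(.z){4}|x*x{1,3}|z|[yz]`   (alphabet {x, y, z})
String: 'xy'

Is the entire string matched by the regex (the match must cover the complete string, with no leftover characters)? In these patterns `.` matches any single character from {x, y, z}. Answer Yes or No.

No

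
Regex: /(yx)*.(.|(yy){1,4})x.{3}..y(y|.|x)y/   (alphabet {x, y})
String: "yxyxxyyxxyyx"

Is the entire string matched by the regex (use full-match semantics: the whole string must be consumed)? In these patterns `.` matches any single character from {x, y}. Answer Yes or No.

Every match must end with "y", but "yxyxxyyxxyyx" does not.

No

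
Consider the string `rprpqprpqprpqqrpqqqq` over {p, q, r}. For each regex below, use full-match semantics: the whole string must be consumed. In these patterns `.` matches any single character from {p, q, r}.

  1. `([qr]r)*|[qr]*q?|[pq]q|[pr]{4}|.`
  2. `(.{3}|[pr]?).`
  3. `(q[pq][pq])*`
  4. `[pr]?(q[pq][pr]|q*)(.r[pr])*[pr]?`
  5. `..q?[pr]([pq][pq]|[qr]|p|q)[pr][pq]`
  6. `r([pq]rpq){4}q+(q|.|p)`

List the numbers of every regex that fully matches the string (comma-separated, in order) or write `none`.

6

1 → no match
2 → no match
3 → no match
4 → no match
5 → no match
6 → match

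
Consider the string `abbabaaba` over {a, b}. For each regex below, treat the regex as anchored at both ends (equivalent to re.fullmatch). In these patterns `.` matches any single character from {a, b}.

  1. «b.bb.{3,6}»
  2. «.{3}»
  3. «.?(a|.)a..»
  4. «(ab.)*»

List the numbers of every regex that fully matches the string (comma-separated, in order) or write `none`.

4

1 → no match — must start with `b`
2 → no match
3 → no match
4 → match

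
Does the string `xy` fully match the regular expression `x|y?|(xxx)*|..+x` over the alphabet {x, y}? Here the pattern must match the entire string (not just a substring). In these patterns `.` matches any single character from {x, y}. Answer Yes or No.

No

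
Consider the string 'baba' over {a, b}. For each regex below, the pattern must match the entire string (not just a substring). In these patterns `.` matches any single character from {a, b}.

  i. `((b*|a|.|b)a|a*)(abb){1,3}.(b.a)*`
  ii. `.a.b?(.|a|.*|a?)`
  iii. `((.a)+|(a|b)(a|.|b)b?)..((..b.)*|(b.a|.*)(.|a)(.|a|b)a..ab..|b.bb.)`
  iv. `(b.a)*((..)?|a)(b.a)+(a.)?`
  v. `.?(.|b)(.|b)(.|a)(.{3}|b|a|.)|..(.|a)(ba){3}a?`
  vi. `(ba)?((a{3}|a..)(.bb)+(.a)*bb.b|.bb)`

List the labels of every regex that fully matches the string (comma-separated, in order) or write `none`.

ii, iii, v

i → no match
ii → match
iii → match
iv → no match
v → match
vi → no match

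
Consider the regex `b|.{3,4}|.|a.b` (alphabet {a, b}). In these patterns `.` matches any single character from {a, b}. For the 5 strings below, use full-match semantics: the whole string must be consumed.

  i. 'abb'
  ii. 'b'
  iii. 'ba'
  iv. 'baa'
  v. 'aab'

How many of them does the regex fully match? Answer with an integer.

i → match
ii → match
iii → no match
iv → match
v → match
Total matched: 4

4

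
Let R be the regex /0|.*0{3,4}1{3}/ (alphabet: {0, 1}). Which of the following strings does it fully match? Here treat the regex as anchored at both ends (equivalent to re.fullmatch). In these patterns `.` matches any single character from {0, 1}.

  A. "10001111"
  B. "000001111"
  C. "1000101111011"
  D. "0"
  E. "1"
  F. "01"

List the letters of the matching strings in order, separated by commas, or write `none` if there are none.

D

A → no match
B → no match
C → no match
D → match
E → no match
F → no match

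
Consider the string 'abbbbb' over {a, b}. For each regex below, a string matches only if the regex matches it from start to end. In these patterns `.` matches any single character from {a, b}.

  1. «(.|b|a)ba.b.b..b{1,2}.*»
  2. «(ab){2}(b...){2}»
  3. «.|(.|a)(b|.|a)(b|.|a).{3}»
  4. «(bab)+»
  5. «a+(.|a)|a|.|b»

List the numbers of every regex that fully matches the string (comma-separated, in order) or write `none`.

3

1 → no match
2 → no match
3 → match
4 → no match — must start with 'bab'
5 → no match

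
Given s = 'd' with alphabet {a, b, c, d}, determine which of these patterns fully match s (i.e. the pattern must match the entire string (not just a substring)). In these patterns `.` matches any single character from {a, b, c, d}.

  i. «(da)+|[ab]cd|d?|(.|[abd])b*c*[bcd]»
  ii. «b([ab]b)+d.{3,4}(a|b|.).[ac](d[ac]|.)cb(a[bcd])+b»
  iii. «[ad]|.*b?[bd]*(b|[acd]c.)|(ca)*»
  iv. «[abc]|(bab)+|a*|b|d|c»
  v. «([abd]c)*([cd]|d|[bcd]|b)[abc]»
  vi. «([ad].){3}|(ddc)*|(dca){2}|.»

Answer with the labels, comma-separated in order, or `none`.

i → match
ii → no match — must start with 'b'
iii → match
iv → match
v → no match
vi → match

i, iii, iv, vi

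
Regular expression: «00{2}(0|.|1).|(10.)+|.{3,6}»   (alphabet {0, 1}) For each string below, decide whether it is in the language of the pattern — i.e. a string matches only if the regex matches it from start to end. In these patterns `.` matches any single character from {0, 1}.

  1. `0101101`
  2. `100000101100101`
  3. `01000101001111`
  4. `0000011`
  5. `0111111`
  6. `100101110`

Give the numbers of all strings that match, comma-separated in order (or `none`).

none

1 → no match
2 → no match
3 → no match
4 → no match
5 → no match
6 → no match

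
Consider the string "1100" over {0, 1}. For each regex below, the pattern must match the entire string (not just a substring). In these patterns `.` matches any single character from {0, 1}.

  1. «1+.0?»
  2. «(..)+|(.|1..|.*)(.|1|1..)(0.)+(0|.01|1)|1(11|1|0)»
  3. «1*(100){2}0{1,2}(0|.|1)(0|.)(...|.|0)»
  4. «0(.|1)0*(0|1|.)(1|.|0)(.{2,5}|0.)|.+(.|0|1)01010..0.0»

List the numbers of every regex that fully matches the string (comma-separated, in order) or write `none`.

1 → match
2 → match
3 → no match
4 → no match

1, 2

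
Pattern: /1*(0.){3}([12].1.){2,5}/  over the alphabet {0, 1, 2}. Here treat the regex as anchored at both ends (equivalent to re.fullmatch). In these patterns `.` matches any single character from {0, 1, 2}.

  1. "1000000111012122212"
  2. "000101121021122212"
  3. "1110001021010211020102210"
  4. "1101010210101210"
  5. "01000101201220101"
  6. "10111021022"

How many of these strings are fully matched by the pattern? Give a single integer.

1 → match
2 → match
3 → match
4 → match
5 → no match
6 → no match
Total matched: 4

4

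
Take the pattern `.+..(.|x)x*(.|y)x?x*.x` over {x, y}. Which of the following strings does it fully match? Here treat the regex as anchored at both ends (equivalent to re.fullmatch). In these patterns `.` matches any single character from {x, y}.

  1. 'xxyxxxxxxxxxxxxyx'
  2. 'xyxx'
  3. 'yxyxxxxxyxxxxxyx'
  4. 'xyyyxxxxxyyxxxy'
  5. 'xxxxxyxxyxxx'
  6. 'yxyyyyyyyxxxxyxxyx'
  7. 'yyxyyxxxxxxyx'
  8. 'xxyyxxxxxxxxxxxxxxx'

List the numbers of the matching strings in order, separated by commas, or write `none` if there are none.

1, 3, 5, 6, 7, 8

1 → match
2 → no match
3 → match
4 → no match — must end with 'x'
5 → match
6 → match
7 → match
8 → match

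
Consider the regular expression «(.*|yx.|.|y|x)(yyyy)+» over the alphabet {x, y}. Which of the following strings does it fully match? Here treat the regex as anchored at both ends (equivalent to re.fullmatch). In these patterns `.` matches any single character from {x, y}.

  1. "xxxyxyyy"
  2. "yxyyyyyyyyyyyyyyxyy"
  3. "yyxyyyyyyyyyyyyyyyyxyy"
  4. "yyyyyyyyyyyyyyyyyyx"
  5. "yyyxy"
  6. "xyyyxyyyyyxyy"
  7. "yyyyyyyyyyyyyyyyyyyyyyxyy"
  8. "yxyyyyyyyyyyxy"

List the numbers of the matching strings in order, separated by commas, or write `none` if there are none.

1 → no match — must end with "yyyy"
2 → no match — must end with "yyyy"
3 → no match — must end with "yyyy"
4 → no match — must end with "yyyy"
5 → no match — must end with "yyyy"
6 → no match — must end with "yyyy"
7 → no match — must end with "yyyy"
8 → no match — must end with "yyyy"

none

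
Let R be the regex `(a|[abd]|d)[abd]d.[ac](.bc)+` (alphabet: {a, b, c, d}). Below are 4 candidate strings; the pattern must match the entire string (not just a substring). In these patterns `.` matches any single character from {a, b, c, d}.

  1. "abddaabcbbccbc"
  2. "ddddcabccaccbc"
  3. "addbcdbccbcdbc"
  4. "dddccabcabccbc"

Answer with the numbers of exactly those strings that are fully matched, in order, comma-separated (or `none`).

1 → match
2 → no match
3 → match
4 → match

1, 3, 4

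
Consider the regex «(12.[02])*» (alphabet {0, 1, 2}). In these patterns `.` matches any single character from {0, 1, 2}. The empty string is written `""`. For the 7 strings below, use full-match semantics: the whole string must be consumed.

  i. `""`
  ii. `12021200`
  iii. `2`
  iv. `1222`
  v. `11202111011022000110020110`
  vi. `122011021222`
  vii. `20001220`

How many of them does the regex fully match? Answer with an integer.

i → match
ii → match
iii → no match
iv → match
v → no match
vi → no match
vii → no match
Total matched: 3

3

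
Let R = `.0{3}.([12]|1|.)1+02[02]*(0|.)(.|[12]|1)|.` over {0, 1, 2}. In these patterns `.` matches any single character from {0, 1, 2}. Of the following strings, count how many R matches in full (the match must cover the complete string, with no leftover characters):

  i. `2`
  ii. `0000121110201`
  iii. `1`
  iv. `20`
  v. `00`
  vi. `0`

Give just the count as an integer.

4

i → match
ii → match
iii → match
iv → no match
v → no match
vi → match
Total matched: 4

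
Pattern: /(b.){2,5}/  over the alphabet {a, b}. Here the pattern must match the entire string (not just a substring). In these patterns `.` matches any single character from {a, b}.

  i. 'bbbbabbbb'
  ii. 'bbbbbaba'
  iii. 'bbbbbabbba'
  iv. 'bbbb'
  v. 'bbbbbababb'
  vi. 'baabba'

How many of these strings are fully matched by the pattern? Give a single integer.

i → no match
ii → match
iii → match
iv → match
v → match
vi → no match
Total matched: 4

4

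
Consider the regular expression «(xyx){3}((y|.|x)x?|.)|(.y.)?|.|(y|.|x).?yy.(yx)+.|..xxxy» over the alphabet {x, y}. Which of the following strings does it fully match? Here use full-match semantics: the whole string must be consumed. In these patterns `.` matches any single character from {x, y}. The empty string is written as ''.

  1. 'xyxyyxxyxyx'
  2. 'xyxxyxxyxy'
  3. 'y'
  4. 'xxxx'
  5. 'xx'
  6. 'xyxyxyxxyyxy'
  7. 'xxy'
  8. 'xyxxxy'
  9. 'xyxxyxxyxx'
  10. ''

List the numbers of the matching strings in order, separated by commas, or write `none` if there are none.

1. 'xyxyyxxyxyx' → no match
2. 'xyxxyxxyxy' → match
3. 'y' → match
4. 'xxxx' → no match
5. 'xx' → no match
6. 'xyxyxyxxyyxy' → no match
7. 'xxy' → no match
8. 'xyxxxy' → match
9. 'xyxxyxxyxx' → match
10. '' → match

2, 3, 8, 9, 10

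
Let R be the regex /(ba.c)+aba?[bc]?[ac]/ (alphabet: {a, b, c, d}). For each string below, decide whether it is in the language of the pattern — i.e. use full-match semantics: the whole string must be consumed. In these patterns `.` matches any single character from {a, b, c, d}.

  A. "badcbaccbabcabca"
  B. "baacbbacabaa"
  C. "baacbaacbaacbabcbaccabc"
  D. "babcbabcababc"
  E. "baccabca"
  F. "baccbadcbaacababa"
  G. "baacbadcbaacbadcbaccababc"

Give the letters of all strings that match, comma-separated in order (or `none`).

A, C, D, E, F, G

A → match
B. "baacbbacabaa" → no match
C → match
D → match
E. "baccabca" → match
F → match
G → match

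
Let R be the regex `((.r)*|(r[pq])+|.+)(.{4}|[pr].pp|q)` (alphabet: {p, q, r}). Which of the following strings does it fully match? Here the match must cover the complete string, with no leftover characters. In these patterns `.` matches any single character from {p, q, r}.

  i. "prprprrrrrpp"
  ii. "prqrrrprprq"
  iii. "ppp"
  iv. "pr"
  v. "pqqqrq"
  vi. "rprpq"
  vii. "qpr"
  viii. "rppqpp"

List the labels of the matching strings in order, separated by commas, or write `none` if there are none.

i, ii, v, vi, viii

i → match
ii → match
iii → no match
iv → no match
v → match
vi → match
vii → no match
viii → match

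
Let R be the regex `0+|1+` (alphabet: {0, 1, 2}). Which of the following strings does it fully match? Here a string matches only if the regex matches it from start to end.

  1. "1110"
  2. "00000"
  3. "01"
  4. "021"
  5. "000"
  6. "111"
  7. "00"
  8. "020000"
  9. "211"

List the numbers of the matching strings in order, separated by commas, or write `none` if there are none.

2, 5, 6, 7

1 → no match
2 → match
3 → no match
4 → no match
5 → match
6 → match
7 → match
8 → no match
9 → no match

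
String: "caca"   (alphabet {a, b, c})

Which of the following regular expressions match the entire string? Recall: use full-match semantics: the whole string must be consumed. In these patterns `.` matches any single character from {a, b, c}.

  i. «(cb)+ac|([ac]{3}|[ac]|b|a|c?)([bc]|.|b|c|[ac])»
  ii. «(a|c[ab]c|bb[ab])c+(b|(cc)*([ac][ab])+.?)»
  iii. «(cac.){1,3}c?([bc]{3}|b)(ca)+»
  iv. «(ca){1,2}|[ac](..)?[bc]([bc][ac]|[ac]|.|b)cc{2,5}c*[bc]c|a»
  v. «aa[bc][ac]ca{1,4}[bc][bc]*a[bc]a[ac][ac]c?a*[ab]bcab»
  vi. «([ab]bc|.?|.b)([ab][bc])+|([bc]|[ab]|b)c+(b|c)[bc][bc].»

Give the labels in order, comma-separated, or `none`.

i → match
ii → no match
iii → no match
iv → match
v → no match — must start with "aa"
vi → no match

i, iv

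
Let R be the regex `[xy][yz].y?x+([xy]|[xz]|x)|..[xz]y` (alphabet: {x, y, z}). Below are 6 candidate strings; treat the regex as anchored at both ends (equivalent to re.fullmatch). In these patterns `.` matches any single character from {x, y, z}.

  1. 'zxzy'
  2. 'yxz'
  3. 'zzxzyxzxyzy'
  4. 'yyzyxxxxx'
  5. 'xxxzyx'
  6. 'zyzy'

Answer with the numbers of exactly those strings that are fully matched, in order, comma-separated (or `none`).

1 → match
2 → no match
3 → no match
4 → match
5 → no match
6 → match

1, 4, 6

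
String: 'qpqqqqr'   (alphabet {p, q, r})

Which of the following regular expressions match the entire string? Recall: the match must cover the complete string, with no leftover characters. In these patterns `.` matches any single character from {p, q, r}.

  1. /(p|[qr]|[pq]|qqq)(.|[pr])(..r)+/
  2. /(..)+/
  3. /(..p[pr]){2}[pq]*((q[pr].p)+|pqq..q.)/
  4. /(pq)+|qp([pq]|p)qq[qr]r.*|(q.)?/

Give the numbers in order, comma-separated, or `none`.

1 → no match
2 → no match
3 → no match
4 → match

4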